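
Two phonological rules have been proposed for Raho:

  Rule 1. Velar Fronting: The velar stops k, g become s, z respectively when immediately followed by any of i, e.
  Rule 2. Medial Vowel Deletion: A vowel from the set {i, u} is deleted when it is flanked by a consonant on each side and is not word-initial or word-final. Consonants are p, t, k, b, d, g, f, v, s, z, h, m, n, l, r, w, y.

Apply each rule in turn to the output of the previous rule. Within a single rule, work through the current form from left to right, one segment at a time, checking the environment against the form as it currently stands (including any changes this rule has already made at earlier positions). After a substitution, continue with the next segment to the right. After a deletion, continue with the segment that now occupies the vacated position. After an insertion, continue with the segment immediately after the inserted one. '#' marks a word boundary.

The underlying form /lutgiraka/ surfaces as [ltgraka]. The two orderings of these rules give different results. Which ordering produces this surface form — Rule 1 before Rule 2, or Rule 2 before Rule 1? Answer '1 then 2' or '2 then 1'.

Order 1 then 2:
  1 Velar Fronting: [lutgiraka] → [lutziraka]
  2 Medial Vowel Deletion: [lutziraka] → [ltzraka]
  result: [ltzraka]
Order 2 then 1:
  2 Medial Vowel Deletion: [lutgiraka] → [ltgraka]
  1 Velar Fronting: no change — [ltgraka]
  result: [ltgraka]

2 then 1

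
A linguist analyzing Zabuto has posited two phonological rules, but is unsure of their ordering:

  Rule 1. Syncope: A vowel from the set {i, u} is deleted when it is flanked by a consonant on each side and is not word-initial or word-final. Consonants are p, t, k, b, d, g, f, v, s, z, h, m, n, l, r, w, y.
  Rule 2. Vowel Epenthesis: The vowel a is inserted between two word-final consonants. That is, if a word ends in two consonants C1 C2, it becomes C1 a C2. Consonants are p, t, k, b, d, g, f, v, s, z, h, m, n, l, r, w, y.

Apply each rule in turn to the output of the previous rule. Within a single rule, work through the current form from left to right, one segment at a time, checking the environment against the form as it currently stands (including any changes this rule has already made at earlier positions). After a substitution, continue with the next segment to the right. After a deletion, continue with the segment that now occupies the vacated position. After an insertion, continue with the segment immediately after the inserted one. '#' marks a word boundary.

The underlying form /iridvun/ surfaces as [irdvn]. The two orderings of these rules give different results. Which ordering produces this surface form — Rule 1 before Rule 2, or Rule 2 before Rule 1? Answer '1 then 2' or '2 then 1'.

2 then 1

Order 1 then 2:
  1 Syncope: [iridvun] → [irdvn]
  2 Vowel Epenthesis: [irdvn] → [irdvan]
  result: [irdvan]
Order 2 then 1:
  2 Vowel Epenthesis: no change — [iridvun]
  1 Syncope: [iridvun] → [irdvn]
  result: [irdvn]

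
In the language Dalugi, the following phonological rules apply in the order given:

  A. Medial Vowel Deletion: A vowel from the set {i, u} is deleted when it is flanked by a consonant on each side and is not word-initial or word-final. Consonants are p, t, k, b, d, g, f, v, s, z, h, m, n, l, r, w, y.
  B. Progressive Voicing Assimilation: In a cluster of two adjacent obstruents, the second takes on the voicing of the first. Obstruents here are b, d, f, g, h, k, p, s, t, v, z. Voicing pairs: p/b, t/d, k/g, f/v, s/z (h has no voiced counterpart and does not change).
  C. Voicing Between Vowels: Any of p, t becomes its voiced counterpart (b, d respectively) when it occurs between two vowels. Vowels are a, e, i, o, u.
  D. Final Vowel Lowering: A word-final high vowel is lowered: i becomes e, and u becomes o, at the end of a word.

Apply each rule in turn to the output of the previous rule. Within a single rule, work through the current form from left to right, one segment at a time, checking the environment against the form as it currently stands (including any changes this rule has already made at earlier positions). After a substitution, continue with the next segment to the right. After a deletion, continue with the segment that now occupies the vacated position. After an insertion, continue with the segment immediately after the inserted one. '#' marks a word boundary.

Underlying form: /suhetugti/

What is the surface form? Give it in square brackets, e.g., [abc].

[shetkte]

A Medial Vowel Deletion: [suhetugti] → [shetgti]
B Progressive Voicing Assimilation: [shetgti] → [shetkti]
C Voicing Between Vowels: no change — [shetkti]
D Final Vowel Lowering: [shetkti] → [shetkte]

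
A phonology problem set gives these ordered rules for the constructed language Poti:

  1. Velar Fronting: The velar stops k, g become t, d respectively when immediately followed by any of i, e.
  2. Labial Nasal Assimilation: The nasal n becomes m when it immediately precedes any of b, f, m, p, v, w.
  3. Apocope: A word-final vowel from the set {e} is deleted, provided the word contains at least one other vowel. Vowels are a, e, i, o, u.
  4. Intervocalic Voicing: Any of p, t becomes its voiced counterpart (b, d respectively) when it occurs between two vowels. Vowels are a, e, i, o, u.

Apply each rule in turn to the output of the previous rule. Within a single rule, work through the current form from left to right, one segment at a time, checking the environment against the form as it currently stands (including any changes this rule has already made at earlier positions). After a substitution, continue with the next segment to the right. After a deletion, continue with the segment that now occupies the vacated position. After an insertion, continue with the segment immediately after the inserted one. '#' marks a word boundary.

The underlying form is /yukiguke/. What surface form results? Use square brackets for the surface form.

[yudigut]

1 Velar Fronting: [yukiguke] → [yutigute]
2 Labial Nasal Assimilation: no change — [yutigute]
3 Apocope: [yutigute] → [yutigut]
4 Intervocalic Voicing: [yutigut] → [yudigut]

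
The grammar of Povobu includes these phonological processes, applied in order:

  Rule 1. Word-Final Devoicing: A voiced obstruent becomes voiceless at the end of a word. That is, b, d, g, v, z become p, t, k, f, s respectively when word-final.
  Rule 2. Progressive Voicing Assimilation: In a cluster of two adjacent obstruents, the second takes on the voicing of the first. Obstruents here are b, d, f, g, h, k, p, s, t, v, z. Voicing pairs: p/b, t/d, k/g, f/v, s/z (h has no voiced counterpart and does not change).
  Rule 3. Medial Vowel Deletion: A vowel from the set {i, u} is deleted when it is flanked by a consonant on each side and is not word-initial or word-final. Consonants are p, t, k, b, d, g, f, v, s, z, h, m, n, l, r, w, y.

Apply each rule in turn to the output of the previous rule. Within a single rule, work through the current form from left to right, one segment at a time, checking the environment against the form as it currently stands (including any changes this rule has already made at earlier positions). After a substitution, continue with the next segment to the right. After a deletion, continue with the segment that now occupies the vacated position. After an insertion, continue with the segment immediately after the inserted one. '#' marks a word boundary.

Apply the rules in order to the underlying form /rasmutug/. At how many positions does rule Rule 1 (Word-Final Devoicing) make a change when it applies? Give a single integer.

1

Rule 1 Word-Final Devoicing: [rasmutug] → [rasmutuk]
Rule 2 Progressive Voicing Assimilation: no change — [rasmutuk]
Rule 3 Medial Vowel Deletion: [rasmutuk] → [rasmtk]
Rule Rule 1 changed 1 position(s).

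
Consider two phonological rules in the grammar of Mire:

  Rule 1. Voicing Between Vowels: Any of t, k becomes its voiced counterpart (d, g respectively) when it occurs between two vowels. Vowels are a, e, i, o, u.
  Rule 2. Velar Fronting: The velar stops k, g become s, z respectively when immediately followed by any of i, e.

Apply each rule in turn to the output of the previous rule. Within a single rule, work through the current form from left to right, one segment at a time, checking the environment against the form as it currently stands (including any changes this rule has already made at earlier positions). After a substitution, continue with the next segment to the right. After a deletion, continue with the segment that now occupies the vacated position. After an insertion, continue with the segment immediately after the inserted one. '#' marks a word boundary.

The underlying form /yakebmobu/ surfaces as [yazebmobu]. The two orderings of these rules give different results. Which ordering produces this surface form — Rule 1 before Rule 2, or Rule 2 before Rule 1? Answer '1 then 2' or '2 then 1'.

Order 1 then 2:
  1 Voicing Between Vowels: [yakebmobu] → [yagebmobu]
  2 Velar Fronting: [yagebmobu] → [yazebmobu]
  result: [yazebmobu]
Order 2 then 1:
  2 Velar Fronting: [yakebmobu] → [yasebmobu]
  1 Voicing Between Vowels: no change — [yasebmobu]
  result: [yasebmobu]

1 then 2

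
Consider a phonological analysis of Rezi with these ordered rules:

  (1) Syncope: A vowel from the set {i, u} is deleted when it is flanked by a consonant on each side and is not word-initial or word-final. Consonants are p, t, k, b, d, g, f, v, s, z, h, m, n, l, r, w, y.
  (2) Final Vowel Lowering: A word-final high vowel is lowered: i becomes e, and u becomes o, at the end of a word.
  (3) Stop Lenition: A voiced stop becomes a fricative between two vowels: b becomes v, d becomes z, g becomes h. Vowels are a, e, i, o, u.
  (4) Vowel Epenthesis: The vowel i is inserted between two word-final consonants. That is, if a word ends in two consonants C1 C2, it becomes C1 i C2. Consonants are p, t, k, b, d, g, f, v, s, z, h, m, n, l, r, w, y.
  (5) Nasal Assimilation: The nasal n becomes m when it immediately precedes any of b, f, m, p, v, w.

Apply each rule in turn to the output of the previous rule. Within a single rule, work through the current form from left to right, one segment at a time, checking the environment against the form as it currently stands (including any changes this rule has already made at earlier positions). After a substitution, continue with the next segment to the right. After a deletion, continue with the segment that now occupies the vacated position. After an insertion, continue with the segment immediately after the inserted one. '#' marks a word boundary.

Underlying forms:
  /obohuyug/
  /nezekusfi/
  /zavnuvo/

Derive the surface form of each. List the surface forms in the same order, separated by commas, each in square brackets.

[ovohyig], [nezeksfe], [zavmvo]

/obohuyug/:
  (1) Syncope: [obohuyug] → [obohyg]
  (2) Final Vowel Lowering: no change — [obohyg]
  (3) Stop Lenition: [obohyg] → [ovohyg]
  (4) Vowel Epenthesis: [ovohyg] → [ovohyig]
  (5) Nasal Assimilation: no change — [ovohyig]
/nezekusfi/:
  (1) Syncope: [nezekusfi] → [nezeksfi]
  (2) Final Vowel Lowering: [nezeksfi] → [nezeksfe]
  (3) Stop Lenition: no change — [nezeksfe]
  (4) Vowel Epenthesis: no change — [nezeksfe]
  (5) Nasal Assimilation: no change — [nezeksfe]
/zavnuvo/:
  (1) Syncope: [zavnuvo] → [zavnvo]
  (2) Final Vowel Lowering: no change — [zavnvo]
  (3) Stop Lenition: no change — [zavnvo]
  (4) Vowel Epenthesis: no change — [zavnvo]
  (5) Nasal Assimilation: [zavnvo] → [zavmvo]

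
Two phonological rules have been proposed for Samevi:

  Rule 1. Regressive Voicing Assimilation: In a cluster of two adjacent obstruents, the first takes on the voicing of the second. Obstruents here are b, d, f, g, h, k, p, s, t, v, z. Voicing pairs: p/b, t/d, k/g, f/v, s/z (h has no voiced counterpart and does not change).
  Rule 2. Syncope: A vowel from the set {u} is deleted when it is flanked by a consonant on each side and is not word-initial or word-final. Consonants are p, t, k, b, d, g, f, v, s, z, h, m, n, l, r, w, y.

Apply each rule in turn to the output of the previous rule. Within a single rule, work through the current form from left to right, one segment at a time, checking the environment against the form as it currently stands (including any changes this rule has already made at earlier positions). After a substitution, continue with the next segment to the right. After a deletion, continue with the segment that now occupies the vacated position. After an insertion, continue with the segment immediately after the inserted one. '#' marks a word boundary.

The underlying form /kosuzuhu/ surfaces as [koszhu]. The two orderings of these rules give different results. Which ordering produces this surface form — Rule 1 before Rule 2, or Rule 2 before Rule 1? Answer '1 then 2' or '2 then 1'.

Order 1 then 2:
  1 Regressive Voicing Assimilation: no change — [kosuzuhu]
  2 Syncope: [kosuzuhu] → [koszhu]
  result: [koszhu]
Order 2 then 1:
  2 Syncope: [kosuzuhu] → [koszhu]
  1 Regressive Voicing Assimilation: [koszhu] → [kozshu]
  result: [kozshu]

1 then 2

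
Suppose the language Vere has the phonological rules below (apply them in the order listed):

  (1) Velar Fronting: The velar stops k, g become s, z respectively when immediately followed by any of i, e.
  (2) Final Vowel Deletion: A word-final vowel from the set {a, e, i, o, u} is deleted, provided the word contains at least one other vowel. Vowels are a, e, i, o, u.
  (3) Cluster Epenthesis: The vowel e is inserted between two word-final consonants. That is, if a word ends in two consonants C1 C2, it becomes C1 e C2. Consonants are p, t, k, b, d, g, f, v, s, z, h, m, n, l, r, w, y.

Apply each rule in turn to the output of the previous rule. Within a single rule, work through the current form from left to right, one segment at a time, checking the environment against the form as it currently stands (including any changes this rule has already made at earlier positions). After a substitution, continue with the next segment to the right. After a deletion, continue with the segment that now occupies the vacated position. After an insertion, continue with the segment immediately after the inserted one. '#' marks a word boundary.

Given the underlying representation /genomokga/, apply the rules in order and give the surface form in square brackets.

[zenomokeg]

(1) Velar Fronting: [genomokga] → [zenomokga]
(2) Final Vowel Deletion: [zenomokga] → [zenomokg]
(3) Cluster Epenthesis: [zenomokg] → [zenomokeg]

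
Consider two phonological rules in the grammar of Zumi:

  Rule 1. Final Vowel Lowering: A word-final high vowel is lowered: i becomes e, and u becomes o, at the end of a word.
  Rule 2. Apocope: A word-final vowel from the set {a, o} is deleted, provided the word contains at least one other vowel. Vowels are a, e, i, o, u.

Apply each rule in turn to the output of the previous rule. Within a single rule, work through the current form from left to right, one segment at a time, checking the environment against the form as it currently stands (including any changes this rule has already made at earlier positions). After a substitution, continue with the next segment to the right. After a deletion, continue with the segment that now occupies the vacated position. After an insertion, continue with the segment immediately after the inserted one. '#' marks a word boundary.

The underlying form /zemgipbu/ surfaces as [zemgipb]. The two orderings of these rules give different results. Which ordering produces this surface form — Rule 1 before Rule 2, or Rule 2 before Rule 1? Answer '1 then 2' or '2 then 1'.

Order 1 then 2:
  1 Final Vowel Lowering: [zemgipbu] → [zemgipbo]
  2 Apocope: [zemgipbo] → [zemgipb]
  result: [zemgipb]
Order 2 then 1:
  2 Apocope: no change — [zemgipbu]
  1 Final Vowel Lowering: [zemgipbu] → [zemgipbo]
  result: [zemgipbo]

1 then 2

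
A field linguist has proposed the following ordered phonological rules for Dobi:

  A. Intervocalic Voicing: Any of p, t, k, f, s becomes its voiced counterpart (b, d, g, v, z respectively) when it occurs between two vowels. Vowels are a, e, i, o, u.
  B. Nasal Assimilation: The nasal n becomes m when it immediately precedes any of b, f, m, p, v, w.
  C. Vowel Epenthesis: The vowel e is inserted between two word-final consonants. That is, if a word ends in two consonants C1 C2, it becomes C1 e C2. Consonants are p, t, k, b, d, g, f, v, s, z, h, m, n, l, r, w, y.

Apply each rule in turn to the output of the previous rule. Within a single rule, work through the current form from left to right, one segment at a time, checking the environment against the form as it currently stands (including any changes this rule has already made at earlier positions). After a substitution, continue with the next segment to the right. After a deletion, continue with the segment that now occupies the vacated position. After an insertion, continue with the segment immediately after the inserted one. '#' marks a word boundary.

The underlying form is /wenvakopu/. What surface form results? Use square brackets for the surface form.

[wemvagobu]

A Intervocalic Voicing: [wenvakopu] → [wenvagobu]
B Nasal Assimilation: [wenvagobu] → [wemvagobu]
C Vowel Epenthesis: no change — [wemvagobu]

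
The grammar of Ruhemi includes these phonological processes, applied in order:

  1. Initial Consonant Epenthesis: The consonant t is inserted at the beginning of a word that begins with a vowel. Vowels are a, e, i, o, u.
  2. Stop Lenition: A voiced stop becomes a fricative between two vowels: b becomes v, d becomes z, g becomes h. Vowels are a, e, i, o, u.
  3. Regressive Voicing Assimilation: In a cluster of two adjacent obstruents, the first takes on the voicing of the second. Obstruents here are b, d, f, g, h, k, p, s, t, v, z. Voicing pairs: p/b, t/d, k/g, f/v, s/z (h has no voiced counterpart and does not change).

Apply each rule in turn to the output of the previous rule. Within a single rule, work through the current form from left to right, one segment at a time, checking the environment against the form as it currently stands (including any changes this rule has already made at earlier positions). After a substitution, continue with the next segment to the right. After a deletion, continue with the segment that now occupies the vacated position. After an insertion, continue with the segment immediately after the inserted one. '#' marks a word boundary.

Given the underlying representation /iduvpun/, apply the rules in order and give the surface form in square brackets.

1 Initial Consonant Epenthesis: [iduvpun] → [tiduvpun]
2 Stop Lenition: [tiduvpun] → [tizuvpun]
3 Regressive Voicing Assimilation: [tizuvpun] → [tizufpun]

[tizufpun]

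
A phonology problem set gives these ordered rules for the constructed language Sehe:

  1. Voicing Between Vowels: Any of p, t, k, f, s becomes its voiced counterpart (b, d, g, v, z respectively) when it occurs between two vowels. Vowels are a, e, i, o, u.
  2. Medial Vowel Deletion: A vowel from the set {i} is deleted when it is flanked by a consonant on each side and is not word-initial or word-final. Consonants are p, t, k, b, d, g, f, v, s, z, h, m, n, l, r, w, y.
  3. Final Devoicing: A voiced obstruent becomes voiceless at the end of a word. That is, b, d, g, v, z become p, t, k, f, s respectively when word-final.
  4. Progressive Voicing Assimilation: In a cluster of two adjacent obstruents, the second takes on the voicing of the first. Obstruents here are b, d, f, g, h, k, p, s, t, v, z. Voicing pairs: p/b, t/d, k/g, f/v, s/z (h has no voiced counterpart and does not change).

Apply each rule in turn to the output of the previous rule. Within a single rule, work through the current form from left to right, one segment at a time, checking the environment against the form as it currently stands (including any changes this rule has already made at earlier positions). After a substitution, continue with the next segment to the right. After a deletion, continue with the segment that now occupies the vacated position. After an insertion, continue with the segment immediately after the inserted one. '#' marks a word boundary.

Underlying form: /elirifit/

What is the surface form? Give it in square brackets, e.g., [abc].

1 Voicing Between Vowels: [elirifit] → [elirivit]
2 Medial Vowel Deletion: [elirivit] → [elrvt]
3 Final Devoicing: no change — [elrvt]
4 Progressive Voicing Assimilation: [elrvt] → [elrvd]

[elrvd]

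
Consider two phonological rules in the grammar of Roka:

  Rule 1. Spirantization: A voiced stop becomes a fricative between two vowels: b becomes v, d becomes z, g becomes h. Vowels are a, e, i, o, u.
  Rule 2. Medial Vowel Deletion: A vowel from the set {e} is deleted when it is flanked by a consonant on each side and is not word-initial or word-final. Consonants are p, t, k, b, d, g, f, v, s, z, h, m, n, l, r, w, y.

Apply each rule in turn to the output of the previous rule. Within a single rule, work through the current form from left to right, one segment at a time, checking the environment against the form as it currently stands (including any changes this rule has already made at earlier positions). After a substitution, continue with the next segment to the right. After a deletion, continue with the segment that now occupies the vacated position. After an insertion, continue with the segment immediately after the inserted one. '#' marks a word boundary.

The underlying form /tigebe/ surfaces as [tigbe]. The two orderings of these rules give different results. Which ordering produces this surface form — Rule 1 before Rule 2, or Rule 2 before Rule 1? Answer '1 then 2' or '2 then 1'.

Order 1 then 2:
  1 Spirantization: [tigebe] → [tiheve]
  2 Medial Vowel Deletion: [tiheve] → [tihve]
  result: [tihve]
Order 2 then 1:
  2 Medial Vowel Deletion: [tigebe] → [tigbe]
  1 Spirantization: no change — [tigbe]
  result: [tigbe]

2 then 1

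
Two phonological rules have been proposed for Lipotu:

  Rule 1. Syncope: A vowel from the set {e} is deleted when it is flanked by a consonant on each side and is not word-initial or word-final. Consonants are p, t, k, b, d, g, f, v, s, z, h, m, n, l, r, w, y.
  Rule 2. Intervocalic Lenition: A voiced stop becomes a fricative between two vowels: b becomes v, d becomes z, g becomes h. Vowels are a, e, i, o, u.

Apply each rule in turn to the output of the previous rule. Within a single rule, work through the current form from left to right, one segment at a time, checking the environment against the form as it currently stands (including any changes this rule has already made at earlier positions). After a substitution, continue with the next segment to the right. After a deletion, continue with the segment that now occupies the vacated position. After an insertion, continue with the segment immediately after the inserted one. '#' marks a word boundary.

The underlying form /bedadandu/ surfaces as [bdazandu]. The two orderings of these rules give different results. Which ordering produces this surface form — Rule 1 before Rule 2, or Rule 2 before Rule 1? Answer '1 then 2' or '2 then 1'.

1 then 2

Order 1 then 2:
  1 Syncope: [bedadandu] → [bdadandu]
  2 Intervocalic Lenition: [bdadandu] → [bdazandu]
  result: [bdazandu]
Order 2 then 1:
  2 Intervocalic Lenition: [bedadandu] → [bezazandu]
  1 Syncope: [bezazandu] → [bzazandu]
  result: [bzazandu]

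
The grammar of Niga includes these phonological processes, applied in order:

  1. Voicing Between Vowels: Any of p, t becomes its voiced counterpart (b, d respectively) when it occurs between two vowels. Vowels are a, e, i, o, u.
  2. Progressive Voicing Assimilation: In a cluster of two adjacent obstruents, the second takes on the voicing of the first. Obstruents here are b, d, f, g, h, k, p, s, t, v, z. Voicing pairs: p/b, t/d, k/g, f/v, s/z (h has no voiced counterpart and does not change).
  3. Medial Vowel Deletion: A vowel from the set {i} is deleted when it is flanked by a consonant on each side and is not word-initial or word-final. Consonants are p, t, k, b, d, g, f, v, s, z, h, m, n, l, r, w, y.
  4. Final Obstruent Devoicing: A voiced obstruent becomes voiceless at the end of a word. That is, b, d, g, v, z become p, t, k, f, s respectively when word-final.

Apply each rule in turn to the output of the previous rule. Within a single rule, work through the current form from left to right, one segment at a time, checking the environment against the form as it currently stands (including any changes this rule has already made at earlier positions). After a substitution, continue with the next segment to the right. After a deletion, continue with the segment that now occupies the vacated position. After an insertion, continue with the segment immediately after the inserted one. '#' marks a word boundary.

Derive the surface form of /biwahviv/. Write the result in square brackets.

1 Voicing Between Vowels: no change — [biwahviv]
2 Progressive Voicing Assimilation: [biwahviv] → [biwahfiv]
3 Medial Vowel Deletion: [biwahfiv] → [bwahfv]
4 Final Obstruent Devoicing: [bwahfv] → [bwahff]

[bwahff]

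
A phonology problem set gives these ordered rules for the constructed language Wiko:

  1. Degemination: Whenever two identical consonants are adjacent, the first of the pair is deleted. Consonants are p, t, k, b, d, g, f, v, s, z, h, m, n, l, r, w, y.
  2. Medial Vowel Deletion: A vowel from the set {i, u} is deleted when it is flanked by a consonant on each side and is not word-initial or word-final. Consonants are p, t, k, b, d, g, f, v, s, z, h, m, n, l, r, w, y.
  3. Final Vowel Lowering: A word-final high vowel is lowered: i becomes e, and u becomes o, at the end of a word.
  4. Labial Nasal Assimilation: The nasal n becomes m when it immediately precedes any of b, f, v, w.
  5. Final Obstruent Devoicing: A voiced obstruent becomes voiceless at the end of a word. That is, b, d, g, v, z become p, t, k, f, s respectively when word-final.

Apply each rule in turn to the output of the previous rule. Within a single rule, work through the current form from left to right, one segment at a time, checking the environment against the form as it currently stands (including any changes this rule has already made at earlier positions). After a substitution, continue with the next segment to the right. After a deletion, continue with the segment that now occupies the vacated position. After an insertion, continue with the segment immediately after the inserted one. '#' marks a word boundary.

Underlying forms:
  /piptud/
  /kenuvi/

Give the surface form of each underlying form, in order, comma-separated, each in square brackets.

[pptt], [kemve]

/piptud/:
  1 Degemination: no change — [piptud]
  2 Medial Vowel Deletion: [piptud] → [pptd]
  3 Final Vowel Lowering: no change — [pptd]
  4 Labial Nasal Assimilation: no change — [pptd]
  5 Final Obstruent Devoicing: [pptd] → [pptt]
/kenuvi/:
  1 Degemination: no change — [kenuvi]
  2 Medial Vowel Deletion: [kenuvi] → [kenvi]
  3 Final Vowel Lowering: [kenvi] → [kenve]
  4 Labial Nasal Assimilation: [kenve] → [kemve]
  5 Final Obstruent Devoicing: no change — [kemve]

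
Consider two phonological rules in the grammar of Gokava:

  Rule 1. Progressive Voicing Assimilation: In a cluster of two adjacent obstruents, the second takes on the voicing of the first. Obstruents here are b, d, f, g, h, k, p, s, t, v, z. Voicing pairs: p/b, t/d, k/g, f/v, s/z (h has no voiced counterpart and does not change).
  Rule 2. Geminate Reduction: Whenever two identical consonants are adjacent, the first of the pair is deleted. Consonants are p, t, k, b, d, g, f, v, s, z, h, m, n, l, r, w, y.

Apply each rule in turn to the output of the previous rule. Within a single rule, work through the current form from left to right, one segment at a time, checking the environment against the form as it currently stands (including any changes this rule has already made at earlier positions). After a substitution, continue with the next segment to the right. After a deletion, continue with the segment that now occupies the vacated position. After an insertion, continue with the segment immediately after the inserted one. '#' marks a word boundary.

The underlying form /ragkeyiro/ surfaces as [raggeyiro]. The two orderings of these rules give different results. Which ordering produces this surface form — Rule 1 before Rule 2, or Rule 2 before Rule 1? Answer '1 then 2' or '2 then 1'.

2 then 1

Order 1 then 2:
  1 Progressive Voicing Assimilation: [ragkeyiro] → [raggeyiro]
  2 Geminate Reduction: [raggeyiro] → [rageyiro]
  result: [rageyiro]
Order 2 then 1:
  2 Geminate Reduction: no change — [ragkeyiro]
  1 Progressive Voicing Assimilation: [ragkeyiro] → [raggeyiro]
  result: [raggeyiro]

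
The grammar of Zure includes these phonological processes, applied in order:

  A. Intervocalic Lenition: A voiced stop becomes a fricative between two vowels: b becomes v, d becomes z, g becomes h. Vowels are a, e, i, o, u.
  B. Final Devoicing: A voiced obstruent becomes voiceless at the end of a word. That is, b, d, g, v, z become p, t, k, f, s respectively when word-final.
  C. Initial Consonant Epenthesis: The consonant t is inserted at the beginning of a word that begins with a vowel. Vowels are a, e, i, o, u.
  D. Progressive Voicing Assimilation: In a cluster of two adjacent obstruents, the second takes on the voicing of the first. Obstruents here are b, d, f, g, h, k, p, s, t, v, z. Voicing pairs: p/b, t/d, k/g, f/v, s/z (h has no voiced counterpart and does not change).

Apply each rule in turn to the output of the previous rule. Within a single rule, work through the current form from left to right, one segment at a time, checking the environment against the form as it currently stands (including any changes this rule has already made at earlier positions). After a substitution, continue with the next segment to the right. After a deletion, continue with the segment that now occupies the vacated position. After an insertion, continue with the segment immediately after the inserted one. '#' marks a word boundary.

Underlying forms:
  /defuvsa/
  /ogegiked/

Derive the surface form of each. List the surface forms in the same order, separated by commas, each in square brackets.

/defuvsa/:
  A Intervocalic Lenition: no change — [defuvsa]
  B Final Devoicing: no change — [defuvsa]
  C Initial Consonant Epenthesis: no change — [defuvsa]
  D Progressive Voicing Assimilation: [defuvsa] → [defuvza]
/ogegiked/:
  A Intervocalic Lenition: [ogegiked] → [ohehiked]
  B Final Devoicing: [ohehiked] → [ohehiket]
  C Initial Consonant Epenthesis: [ohehiket] → [tohehiket]
  D Progressive Voicing Assimilation: no change — [tohehiket]

[defuvza], [tohehiket]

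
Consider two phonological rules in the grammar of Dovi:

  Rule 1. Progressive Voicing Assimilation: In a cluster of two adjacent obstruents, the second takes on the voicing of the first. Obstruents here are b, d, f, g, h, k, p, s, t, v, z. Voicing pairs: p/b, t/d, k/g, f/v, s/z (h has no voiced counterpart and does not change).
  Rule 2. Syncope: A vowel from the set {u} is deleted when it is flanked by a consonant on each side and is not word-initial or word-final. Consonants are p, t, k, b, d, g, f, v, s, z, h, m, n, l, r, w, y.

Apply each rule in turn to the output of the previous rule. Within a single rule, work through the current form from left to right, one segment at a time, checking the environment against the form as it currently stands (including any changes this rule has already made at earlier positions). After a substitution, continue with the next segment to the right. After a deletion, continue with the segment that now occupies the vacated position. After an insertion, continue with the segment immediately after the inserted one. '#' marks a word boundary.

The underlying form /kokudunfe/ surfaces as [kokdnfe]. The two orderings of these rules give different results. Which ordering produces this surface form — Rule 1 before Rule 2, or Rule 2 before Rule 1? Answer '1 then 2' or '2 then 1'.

Order 1 then 2:
  1 Progressive Voicing Assimilation: no change — [kokudunfe]
  2 Syncope: [kokudunfe] → [kokdnfe]
  result: [kokdnfe]
Order 2 then 1:
  2 Syncope: [kokudunfe] → [kokdnfe]
  1 Progressive Voicing Assimilation: [kokdnfe] → [koktnfe]
  result: [koktnfe]

1 then 2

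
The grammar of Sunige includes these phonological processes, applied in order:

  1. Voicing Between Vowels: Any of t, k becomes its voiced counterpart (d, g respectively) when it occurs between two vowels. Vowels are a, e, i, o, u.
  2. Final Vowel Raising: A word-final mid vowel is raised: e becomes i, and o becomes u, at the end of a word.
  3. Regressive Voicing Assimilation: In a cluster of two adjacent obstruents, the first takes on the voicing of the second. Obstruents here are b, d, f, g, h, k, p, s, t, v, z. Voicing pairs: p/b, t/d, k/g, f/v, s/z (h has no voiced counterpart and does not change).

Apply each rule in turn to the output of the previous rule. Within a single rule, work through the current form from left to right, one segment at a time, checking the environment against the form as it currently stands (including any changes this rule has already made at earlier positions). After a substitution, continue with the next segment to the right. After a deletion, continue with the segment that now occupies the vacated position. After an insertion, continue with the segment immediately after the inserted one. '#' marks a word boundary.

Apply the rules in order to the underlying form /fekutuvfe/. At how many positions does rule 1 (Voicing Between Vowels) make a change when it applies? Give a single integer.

2

1 Voicing Between Vowels: [fekutuvfe] → [feguduvfe]
2 Final Vowel Raising: [feguduvfe] → [feguduvfi]
3 Regressive Voicing Assimilation: [feguduvfi] → [feguduffi]
Rule 1 changed 2 position(s).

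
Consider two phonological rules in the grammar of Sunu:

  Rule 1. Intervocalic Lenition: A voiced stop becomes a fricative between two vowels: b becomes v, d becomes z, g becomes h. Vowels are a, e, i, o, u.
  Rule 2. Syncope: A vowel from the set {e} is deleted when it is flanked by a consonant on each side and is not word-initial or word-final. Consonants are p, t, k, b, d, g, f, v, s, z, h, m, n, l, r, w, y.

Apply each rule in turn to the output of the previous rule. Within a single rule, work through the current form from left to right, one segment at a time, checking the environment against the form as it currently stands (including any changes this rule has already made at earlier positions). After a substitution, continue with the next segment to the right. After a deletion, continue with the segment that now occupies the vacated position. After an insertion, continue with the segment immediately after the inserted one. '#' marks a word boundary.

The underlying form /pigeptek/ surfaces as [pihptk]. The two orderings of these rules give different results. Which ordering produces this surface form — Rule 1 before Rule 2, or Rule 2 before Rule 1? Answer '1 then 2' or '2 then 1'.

1 then 2

Order 1 then 2:
  1 Intervocalic Lenition: [pigeptek] → [piheptek]
  2 Syncope: [piheptek] → [pihptk]
  result: [pihptk]
Order 2 then 1:
  2 Syncope: [pigeptek] → [pigptk]
  1 Intervocalic Lenition: no change — [pigptk]
  result: [pigptk]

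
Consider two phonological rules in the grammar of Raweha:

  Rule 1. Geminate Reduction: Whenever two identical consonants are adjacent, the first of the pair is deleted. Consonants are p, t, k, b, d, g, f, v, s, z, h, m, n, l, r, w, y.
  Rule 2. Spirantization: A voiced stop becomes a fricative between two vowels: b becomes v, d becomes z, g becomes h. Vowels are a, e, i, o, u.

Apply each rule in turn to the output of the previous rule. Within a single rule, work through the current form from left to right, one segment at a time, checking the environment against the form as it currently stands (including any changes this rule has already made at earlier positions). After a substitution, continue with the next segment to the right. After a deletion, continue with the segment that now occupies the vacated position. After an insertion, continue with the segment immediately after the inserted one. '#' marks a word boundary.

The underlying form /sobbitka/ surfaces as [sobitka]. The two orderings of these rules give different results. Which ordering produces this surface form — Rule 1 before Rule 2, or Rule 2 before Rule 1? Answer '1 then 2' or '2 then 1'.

Order 1 then 2:
  1 Geminate Reduction: [sobbitka] → [sobitka]
  2 Spirantization: [sobitka] → [sovitka]
  result: [sovitka]
Order 2 then 1:
  2 Spirantization: no change — [sobbitka]
  1 Geminate Reduction: [sobbitka] → [sobitka]
  result: [sobitka]

2 then 1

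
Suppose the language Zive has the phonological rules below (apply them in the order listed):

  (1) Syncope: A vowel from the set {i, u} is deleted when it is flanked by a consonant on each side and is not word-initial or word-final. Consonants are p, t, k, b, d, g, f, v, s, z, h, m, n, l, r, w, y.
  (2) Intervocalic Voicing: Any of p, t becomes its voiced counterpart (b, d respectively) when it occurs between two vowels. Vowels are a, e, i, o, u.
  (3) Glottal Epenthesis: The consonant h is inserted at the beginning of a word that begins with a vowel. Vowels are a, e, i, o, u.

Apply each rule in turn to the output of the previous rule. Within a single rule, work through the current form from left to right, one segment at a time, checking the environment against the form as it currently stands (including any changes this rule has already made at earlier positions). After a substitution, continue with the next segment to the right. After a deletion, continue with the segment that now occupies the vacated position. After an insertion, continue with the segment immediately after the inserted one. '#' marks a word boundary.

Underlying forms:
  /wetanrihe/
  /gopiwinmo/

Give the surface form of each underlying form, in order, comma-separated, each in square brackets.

[wedanrhe], [gopwnmo]

/wetanrihe/:
  (1) Syncope: [wetanrihe] → [wetanrhe]
  (2) Intervocalic Voicing: [wetanrhe] → [wedanrhe]
  (3) Glottal Epenthesis: no change — [wedanrhe]
/gopiwinmo/:
  (1) Syncope: [gopiwinmo] → [gopwnmo]
  (2) Intervocalic Voicing: no change — [gopwnmo]
  (3) Glottal Epenthesis: no change — [gopwnmo]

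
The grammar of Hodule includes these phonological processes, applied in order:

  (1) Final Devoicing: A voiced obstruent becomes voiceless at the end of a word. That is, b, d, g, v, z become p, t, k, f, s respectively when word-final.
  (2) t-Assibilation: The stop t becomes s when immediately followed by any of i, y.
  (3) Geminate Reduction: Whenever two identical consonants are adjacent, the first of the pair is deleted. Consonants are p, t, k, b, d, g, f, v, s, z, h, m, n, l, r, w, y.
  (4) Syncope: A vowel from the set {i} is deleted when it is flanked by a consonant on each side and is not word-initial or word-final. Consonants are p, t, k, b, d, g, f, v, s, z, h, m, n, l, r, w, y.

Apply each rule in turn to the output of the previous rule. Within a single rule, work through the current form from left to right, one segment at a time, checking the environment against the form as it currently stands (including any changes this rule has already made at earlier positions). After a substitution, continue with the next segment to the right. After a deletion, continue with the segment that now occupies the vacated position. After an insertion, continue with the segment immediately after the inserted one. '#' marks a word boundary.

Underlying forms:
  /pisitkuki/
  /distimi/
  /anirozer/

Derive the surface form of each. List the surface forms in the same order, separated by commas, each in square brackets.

/pisitkuki/:
  (1) Final Devoicing: no change — [pisitkuki]
  (2) t-Assibilation: no change — [pisitkuki]
  (3) Geminate Reduction: no change — [pisitkuki]
  (4) Syncope: [pisitkuki] → [pstkuki]
/distimi/:
  (1) Final Devoicing: no change — [distimi]
  (2) t-Assibilation: [distimi] → [dissimi]
  (3) Geminate Reduction: [dissimi] → [disimi]
  (4) Syncope: [disimi] → [dsmi]
/anirozer/:
  (1) Final Devoicing: no change — [anirozer]
  (2) t-Assibilation: no change — [anirozer]
  (3) Geminate Reduction: no change — [anirozer]
  (4) Syncope: [anirozer] → [anrozer]

[pstkuki], [dsmi], [anrozer]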